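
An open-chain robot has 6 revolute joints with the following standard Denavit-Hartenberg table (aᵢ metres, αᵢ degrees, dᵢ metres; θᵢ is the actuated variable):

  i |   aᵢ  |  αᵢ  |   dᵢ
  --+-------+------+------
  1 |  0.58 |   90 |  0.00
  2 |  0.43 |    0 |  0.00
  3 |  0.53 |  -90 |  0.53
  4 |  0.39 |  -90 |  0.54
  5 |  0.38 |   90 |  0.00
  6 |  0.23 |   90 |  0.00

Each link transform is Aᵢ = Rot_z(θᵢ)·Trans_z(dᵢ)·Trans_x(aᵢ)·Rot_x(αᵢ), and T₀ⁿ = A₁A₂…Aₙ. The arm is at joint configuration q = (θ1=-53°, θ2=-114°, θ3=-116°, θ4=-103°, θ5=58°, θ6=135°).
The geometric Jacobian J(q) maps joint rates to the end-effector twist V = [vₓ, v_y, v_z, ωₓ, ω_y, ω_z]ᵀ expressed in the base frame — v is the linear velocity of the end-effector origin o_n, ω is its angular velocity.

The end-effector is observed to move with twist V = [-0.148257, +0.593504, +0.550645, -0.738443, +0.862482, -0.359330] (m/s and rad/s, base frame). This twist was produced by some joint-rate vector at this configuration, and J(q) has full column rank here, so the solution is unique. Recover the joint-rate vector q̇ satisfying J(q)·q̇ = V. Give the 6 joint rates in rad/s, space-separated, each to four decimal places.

o_n = [-0.9881, -0.4481, -0.1811]
J₁: ẑ×o_n = [0.4481, -0.9881, 0.0000], ω = ẑ
J2: z=[-0.7986, -0.6018, 0.0000] o=[0.3491, -0.4632, 0.0000] → [0.1090, -0.1446, -0.8168, -0.7986, -0.6018, 0.0000]
J3: z=[-0.7986, -0.6018, 0.0000] o=[0.2438, -0.3235, -0.3928] → [-0.1274, 0.1691, -0.6419, -0.7986, -0.6018, 0.0000]
J4: z=[-0.4610, 0.6118, -0.6428] o=[-0.3845, -0.3704, 0.0132] → [-0.1688, 0.2984, 0.4051, -0.4610, 0.6118, -0.6428]
J5: z=[-0.5566, 0.3648, 0.7464] o=[-0.9030, -0.3138, -0.4011] → [0.1805, 0.0589, 0.1058, -0.5566, 0.3648, 0.7464]
J6: z=[-0.8304, -0.2710, -0.4868] o=[-0.8936, -0.6523, -0.2287] → [0.0865, 0.0855, -0.1952, -0.8304, -0.2710, -0.4868]
q̇ = J⁺·V = [-0.2600, -0.1800, -0.0000, 0.8710, 0.6920, 0.1150]

-0.2600 -0.1800 -0.0000 0.8710 0.6920 0.1150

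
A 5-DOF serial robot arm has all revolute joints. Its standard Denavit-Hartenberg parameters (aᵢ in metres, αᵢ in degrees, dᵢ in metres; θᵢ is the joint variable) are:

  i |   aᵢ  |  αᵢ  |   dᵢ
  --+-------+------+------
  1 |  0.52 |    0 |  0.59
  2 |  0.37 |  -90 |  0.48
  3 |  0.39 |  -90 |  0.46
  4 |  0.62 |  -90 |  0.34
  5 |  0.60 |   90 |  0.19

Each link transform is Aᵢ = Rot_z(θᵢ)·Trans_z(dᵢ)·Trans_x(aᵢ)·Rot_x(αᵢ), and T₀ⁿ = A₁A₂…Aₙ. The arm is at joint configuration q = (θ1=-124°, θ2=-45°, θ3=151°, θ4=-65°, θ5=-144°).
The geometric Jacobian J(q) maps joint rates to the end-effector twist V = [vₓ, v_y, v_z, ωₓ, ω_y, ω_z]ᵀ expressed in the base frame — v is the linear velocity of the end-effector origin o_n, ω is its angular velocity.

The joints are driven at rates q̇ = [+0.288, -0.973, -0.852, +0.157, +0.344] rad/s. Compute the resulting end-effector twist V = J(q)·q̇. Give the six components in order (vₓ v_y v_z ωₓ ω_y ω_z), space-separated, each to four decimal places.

o_n = [0.3029, -0.8268, 1.3757]
J₁: ẑ×o_n = [0.8268, 0.3029, -0.0000], ω = ẑ
J2: z=[0.0000, 0.0000, 1.0000] o=[-0.2908, -0.4311, 0.5900] → [0.3957, 0.5937, -0.0000, 0.0000, 0.0000, 1.0000]
J3: z=[0.1908, -0.9816, 0.0000] o=[-0.6540, -0.5017, 1.0700] → [-0.3001, -0.0583, 0.8773, 0.1908, -0.9816, 0.0000]
J4: z=[0.4759, 0.0925, 0.8746] o=[-0.2314, -0.8882, 0.8809] → [-0.0079, 0.2318, -0.0202, 0.4759, 0.0925, 0.8746]
J5: z=[0.6975, 0.5661, -0.4394] o=[0.2626, -1.3646, 1.0513] → [0.4200, -0.2440, 0.3523, 0.6975, 0.5661, -0.4394]
V = J·q̇ = [0.2520, -0.4883, -0.6294, 0.1521, 1.0456, -0.6988]

0.2520 -0.4883 -0.6294 0.1521 1.0456 -0.6988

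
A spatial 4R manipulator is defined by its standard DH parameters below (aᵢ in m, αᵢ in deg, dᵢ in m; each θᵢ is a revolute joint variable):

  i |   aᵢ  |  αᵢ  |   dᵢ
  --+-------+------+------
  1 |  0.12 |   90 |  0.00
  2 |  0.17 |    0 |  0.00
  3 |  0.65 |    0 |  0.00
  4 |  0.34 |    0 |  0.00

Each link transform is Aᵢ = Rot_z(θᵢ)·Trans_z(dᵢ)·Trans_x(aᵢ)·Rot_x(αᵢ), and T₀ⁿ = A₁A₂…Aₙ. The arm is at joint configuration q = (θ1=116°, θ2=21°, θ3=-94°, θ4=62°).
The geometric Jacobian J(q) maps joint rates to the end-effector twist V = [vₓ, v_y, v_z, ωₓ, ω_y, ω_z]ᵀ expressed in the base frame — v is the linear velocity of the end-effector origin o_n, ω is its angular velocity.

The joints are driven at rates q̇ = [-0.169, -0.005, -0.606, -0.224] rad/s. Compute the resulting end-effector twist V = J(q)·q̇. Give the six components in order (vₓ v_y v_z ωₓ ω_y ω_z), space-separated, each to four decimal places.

0.3120 -0.3303 -0.3956 -0.7505 -0.3660 -0.1690

o_n = [-0.3518, 0.7213, -0.6256]
J₁: ẑ×o_n = [-0.7213, -0.3518, 0.0000], ω = ẑ
J2: z=[0.8988, 0.4384, 0.0000] o=[-0.0526, 0.1079, 0.0000] → [-0.2742, 0.5622, 0.6825, 0.8988, 0.4384, 0.0000]
J3: z=[0.8988, 0.4384, 0.0000] o=[-0.1222, 0.2505, 0.0609] → [-0.3009, 0.6170, 0.5238, 0.8988, 0.4384, 0.0000]
J4: z=[0.8988, 0.4384, 0.0000] o=[-0.2055, 0.4213, -0.5607] → [-0.0284, 0.0583, 0.3338, 0.8988, 0.4384, 0.0000]
V = J·q̇ = [0.3120, -0.3303, -0.3956, -0.7505, -0.3660, -0.1690]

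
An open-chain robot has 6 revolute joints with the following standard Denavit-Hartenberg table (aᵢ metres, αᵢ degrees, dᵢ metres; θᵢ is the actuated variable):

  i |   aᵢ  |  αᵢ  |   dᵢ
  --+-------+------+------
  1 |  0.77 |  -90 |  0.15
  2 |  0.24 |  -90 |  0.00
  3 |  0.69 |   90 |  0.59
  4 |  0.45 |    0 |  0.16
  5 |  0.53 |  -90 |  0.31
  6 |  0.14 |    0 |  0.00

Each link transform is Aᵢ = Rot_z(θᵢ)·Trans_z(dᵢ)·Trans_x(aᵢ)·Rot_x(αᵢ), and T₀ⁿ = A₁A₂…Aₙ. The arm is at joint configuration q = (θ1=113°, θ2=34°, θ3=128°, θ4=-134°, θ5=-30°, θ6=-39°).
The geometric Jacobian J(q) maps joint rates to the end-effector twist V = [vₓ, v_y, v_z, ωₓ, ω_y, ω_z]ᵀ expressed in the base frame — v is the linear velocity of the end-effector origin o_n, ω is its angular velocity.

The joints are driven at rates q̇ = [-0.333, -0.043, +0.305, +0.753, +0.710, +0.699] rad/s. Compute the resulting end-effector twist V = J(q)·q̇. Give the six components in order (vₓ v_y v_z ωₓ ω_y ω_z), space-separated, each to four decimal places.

0.7555 0.6456 1.1938 0.5933 1.4062 -0.6071

o_n = [-0.4039, 1.3537, -0.3864]
J₁: ẑ×o_n = [-1.3537, -0.4039, 0.0000], ω = ẑ
J2: z=[-0.9205, -0.3907, 0.0000] o=[-0.3009, 0.7088, 0.1500] → [0.2096, -0.4938, -0.6339, -0.9205, -0.3907, 0.0000]
J3: z=[0.2185, -0.5147, -0.8290] o=[-0.3786, 0.8919, 0.0158] → [0.5898, 0.1089, 0.0879, 0.2185, -0.5147, -0.8290]
J4: z=[0.3115, 0.8419, -0.4407] o=[0.3884, 0.4765, -0.2358] → [0.2597, 0.3961, 0.9403, 0.3115, 0.8419, -0.4407]
J5: z=[0.3115, 0.8419, -0.4407] o=[0.0784, 0.8285, -0.1456] → [0.0287, 0.2876, 0.5697, 0.3115, 0.8419, -0.4407]
J6: z=[0.0449, 0.4502, 0.8918] o=[-0.3281, 1.2471, -0.3364] → [-0.1175, -0.0654, 0.0389, 0.0449, 0.4502, 0.8918]
V = J·q̇ = [0.7555, 0.6456, 1.1938, 0.5933, 1.4062, -0.6071]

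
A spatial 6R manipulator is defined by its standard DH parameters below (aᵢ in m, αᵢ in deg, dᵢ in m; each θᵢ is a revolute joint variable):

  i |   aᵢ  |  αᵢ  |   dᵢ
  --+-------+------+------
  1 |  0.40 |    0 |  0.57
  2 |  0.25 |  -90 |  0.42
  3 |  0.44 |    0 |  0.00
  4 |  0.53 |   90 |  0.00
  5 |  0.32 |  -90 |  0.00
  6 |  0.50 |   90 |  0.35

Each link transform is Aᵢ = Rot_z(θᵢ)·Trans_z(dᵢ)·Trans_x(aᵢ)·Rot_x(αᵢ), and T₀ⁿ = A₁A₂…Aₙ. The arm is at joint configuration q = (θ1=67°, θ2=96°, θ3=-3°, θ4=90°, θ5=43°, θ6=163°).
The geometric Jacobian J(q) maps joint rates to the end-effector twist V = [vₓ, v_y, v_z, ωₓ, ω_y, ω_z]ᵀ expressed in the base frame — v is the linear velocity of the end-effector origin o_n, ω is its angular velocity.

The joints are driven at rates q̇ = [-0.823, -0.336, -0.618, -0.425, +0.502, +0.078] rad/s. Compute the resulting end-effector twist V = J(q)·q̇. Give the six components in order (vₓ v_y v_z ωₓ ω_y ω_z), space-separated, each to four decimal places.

o_n = [-0.4155, 0.3881, 0.8300]
J₁: ẑ×o_n = [-0.3881, -0.4155, 0.0000], ω = ẑ
J2: z=[0.0000, 0.0000, 1.0000] o=[0.1563, 0.3682, 0.5700] → [-0.0199, -0.5718, 0.0000, 0.0000, 0.0000, 1.0000]
J3: z=[-0.2924, -0.9563, 0.0000] o=[-0.0828, 0.4413, 0.9900] → [0.1530, -0.0468, -0.3026, -0.2924, -0.9563, 0.0000]
J4: z=[-0.2924, -0.9563, 0.0000] o=[-0.5030, 0.5698, 1.0130] → [0.1750, -0.0535, 0.1368, -0.2924, -0.9563, 0.0000]
J5: z=[-0.9550, 0.2920, 0.0523] o=[-0.5295, 0.5779, 0.4838] → [0.1110, 0.3366, 0.1479, -0.9550, 0.2920, 0.0523]
J6: z=[-0.1797, -0.7098, 0.6811] o=[-0.6050, 0.3727, 0.2500] → [-0.4221, 0.2333, 0.1318, -0.1797, -0.7098, 0.6811]
V = J·q̇ = [0.1800, 0.7729, 0.2134, -0.1885, 1.0886, -1.0796]

0.1800 0.7729 0.2134 -0.1885 1.0886 -1.0796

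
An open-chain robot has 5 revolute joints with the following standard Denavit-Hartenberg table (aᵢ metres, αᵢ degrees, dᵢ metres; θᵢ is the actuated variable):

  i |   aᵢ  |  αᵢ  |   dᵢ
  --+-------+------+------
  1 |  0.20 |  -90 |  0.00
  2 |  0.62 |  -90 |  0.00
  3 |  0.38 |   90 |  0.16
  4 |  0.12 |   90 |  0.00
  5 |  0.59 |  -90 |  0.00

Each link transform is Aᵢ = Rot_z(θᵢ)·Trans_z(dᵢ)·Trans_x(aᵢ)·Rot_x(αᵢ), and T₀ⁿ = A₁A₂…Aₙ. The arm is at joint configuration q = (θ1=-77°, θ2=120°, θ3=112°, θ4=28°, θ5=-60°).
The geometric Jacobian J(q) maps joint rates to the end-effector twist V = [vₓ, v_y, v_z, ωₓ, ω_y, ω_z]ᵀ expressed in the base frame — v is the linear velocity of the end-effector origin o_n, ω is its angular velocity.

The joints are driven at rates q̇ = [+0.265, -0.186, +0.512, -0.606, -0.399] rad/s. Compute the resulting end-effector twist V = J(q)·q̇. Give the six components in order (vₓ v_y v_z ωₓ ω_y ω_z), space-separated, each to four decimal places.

0.5823 -0.4039 0.0928 0.0961 0.5381 1.1230

o_n = [-0.4970, -0.0731, 0.2929]
J₁: ẑ×o_n = [0.0731, -0.4970, 0.0000], ω = ẑ
J2: z=[0.9744, 0.2250, 0.0000] o=[0.0450, -0.1949, 0.0000] → [0.0659, -0.2854, 0.2406, 0.9744, 0.2250, 0.0000]
J3: z=[-0.1948, 0.8438, 0.5000] o=[-0.0247, 0.1072, -0.5369] → [0.7904, -0.0744, 0.4336, -0.1948, 0.8438, 0.5000]
J4: z=[-0.4693, 0.3674, -0.8030] o=[-0.3832, 0.0936, -0.3337] → [0.0964, 0.3854, 0.1200, -0.4693, 0.3674, -0.8030]
J5: z=[-0.2323, -0.9287, -0.2892] o=[-0.4854, 0.0997, -0.2711] → [-0.5737, 0.1344, 0.0294, -0.2323, -0.9287, -0.2892]
V = J·q̇ = [0.5823, -0.4039, 0.0928, 0.0961, 0.5381, 1.1230]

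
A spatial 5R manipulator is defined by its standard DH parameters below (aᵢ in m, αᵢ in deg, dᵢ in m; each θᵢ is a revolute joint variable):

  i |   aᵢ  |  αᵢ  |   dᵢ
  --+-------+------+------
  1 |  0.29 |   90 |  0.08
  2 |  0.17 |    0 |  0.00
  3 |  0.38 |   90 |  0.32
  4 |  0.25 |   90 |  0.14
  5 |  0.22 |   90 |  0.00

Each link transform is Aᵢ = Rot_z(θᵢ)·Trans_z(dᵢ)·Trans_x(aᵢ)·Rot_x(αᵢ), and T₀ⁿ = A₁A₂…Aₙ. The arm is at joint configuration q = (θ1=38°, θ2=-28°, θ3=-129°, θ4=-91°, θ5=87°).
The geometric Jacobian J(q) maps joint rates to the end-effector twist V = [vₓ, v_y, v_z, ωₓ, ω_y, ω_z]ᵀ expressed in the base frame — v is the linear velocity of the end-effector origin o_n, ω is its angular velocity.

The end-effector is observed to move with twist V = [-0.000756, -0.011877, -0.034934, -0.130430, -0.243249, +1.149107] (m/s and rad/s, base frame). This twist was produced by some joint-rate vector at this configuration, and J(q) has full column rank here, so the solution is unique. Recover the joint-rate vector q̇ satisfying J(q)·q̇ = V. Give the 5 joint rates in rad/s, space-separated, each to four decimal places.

o_n = [-0.0002, -0.0745, 0.1846]
J₁: ẑ×o_n = [0.0745, -0.0002, 0.0000], ω = ẑ
J2: z=[0.6157, -0.7880, 0.0000] o=[0.2285, 0.1785, 0.0800] → [-0.0824, -0.0644, -0.3360, 0.6157, -0.7880, 0.0000]
J3: z=[0.6157, -0.7880, 0.0000] o=[0.3468, 0.2710, 0.0002] → [-0.1453, -0.1135, -0.4861, 0.6157, -0.7880, 0.0000]
J4: z=[-0.3079, -0.2406, 0.9205] o=[0.2682, -0.1966, -0.1483] → [-0.1925, -0.1446, -0.1022, -0.3079, -0.2406, 0.9205]
J5: z=[0.7360, 0.5529, 0.3907] o=[0.0743, -0.0308, -0.0177] → [0.1289, -0.1780, 0.0091, 0.7360, 0.5529, 0.3907]
q̇ = J⁺·V = [0.9380, 0.3450, -0.2310, 0.2930, -0.1500]

0.9380 0.3450 -0.2310 0.2930 -0.1500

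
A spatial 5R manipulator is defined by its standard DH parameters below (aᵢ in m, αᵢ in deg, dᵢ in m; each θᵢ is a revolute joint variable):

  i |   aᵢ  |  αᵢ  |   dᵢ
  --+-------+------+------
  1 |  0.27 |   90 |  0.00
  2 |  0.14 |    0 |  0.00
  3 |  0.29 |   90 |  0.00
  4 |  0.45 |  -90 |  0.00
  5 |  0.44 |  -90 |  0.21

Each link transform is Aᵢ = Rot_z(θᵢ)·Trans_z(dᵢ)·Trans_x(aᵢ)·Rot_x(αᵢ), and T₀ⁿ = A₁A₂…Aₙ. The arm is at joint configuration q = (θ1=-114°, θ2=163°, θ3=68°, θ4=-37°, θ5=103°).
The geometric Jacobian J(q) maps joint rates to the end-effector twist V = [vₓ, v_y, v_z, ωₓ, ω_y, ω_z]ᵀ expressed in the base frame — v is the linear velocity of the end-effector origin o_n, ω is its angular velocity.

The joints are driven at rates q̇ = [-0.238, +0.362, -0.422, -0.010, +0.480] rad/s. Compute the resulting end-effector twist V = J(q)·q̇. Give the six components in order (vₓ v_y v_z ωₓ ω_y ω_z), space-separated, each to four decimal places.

o_n = [0.0272, -0.0459, -0.7703]
J₁: ẑ×o_n = [0.0459, 0.0272, -0.0000], ω = ẑ
J2: z=[-0.9135, 0.4067, 0.0000] o=[-0.1098, -0.2467, 0.0000] → [-0.3133, -0.7037, -0.2392, -0.9135, 0.4067, 0.0000]
J3: z=[-0.9135, 0.4067, 0.0000] o=[-0.0554, -0.1243, 0.0409] → [-0.3300, -0.7411, -0.1053, -0.9135, 0.4067, 0.0000]
J4: z=[0.3161, 0.7100, 0.6293] o=[0.0189, 0.0424, -0.1844] → [-0.3604, 0.1905, -0.0338, 0.3161, 0.7100, 0.6293]
J5: z=[-0.5755, 0.6708, -0.4677] o=[0.3583, 0.1388, -0.4637] → [-0.2921, -0.0216, 0.3284, -0.5755, 0.6708, -0.4677]
V = J·q̇ = [-0.1217, 0.0392, 0.1158, -0.2246, 0.2905, -0.4688]

-0.1217 0.0392 0.1158 -0.2246 0.2905 -0.4688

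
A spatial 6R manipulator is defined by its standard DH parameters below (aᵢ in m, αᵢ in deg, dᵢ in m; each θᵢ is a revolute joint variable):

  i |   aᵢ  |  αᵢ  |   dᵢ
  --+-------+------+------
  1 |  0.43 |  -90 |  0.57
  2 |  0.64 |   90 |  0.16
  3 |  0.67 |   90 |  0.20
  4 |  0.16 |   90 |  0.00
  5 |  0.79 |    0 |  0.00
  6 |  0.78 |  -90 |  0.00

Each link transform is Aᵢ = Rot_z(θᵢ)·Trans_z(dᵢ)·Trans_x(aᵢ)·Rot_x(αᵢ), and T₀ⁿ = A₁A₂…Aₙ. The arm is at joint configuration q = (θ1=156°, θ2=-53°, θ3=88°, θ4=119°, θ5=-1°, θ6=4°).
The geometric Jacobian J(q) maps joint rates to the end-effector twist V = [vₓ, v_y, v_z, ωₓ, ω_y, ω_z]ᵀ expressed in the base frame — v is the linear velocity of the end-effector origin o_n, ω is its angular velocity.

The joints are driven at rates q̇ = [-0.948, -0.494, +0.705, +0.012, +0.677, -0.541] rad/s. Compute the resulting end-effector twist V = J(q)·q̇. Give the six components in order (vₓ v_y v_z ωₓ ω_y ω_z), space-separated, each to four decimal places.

o_n = [0.4964, -0.2112, 2.1284]
J₁: ẑ×o_n = [0.2112, 0.4964, -0.0000], ω = ẑ
J2: z=[-0.4067, -0.9135, 0.0000] o=[-0.3928, 0.1749, 0.5700] → [-1.4236, 0.6338, 0.9694, -0.4067, -0.9135, 0.0000]
J3: z=[0.7296, -0.3248, 0.6018] o=[-0.8098, 0.1854, 1.0811] → [-0.1015, 0.0220, 0.1350, 0.7296, -0.3248, 0.6018]
J4: z=[-0.5353, 0.2765, 0.7981] o=[-0.9491, -0.4856, 1.2202] → [0.0321, 1.6398, -0.5466, -0.5353, 0.2765, 0.7981]
J5: z=[-0.0186, -0.9485, 0.3161] o=[-0.8139, -0.4609, 1.3022] → [-0.8625, 0.4296, 1.2383, -0.0186, -0.9485, 0.3161]
J6: z=[-0.0186, -0.9485, 0.3161] o=[-0.1395, -0.3427, 1.6963] → [-0.4514, 0.2091, 0.6008, -0.0186, -0.9485, 0.3161]
V = J·q̇ = [0.0922, -0.5708, 0.1230, 0.7063, 0.0966, -0.4711]

0.0922 -0.5708 0.1230 0.7063 0.0966 -0.4711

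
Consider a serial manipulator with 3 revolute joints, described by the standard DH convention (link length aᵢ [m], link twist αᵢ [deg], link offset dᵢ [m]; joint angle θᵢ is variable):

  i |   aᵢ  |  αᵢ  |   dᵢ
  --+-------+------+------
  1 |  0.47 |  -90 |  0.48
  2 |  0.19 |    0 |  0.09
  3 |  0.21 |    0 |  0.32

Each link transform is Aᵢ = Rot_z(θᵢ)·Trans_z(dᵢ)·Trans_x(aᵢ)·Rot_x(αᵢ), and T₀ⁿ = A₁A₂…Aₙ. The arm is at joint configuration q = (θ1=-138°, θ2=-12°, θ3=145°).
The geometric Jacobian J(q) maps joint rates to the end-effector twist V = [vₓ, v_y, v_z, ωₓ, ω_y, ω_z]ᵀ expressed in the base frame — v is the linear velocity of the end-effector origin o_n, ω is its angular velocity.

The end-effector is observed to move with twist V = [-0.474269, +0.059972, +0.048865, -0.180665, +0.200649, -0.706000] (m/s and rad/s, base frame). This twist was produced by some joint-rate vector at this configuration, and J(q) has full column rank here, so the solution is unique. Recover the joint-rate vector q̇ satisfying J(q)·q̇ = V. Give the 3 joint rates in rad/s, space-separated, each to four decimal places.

-0.7060 -0.4710 0.2010

o_n = [-0.1066, -0.6477, 0.3659]
J₁: ẑ×o_n = [0.6477, -0.1066, 0.0000], ω = ẑ
J2: z=[0.6691, -0.7431, 0.0000] o=[-0.3493, -0.3145, 0.4800] → [0.0848, 0.0763, -0.0426, 0.6691, -0.7431, 0.0000]
J3: z=[0.6691, -0.7431, 0.0000] o=[-0.4272, -0.5057, 0.5195] → [0.1141, 0.1028, 0.1432, 0.6691, -0.7431, 0.0000]
q̇ = J⁺·V = [-0.7060, -0.4710, 0.2010]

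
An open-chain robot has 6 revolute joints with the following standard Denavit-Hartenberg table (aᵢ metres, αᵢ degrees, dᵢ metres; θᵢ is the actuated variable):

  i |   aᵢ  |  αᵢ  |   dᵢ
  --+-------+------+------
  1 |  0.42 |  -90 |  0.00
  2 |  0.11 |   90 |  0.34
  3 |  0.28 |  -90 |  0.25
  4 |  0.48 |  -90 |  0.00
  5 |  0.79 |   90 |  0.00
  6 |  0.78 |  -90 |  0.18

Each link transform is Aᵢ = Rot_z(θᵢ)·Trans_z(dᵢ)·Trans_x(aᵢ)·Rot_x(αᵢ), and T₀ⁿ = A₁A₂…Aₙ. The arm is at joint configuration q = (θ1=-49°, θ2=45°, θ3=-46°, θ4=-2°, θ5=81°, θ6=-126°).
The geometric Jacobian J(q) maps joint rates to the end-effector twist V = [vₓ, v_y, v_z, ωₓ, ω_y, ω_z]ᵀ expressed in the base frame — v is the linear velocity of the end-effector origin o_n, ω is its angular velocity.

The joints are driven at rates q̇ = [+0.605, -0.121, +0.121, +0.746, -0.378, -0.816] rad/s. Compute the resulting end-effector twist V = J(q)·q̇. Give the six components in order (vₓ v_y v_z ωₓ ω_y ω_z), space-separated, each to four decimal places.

o_n = [0.5330, -1.4723, 0.2396]
J₁: ẑ×o_n = [1.4723, 0.5330, -0.0000], ω = ẑ
J2: z=[0.7547, 0.6561, 0.0000] o=[0.2755, -0.3170, 0.0000] → [0.1572, -0.1808, -1.0409, 0.7547, 0.6561, 0.0000]
J3: z=[0.4639, -0.5337, 0.7071] o=[0.5832, -0.1526, -0.0778] → [0.7638, -0.1827, -0.6390, 0.4639, -0.5337, 0.7071]
J4: z=[0.8580, 0.0719, -0.5087] o=[0.6374, -0.5220, -0.0385] → [-0.4634, -0.1856, -0.8079, 0.8580, 0.0719, -0.5087]
J5: z=[-0.4713, 0.5039, -0.7238] o=[0.5393, -0.9351, -0.2623] → [-0.1359, 0.2411, 0.2563, -0.4713, 0.5039, -0.7238]
J6: z=[-0.0676, -0.8389, -0.5401] o=[-0.1554, -1.0976, 0.0769] → [-0.3388, -0.3608, 0.6029, -0.0676, -0.8389, -0.5401]
V = J·q̇ = [0.9463, 0.3871, -1.1429, 0.8382, 0.4037, 1.0254]

0.9463 0.3871 -1.1429 0.8382 0.4037 1.0254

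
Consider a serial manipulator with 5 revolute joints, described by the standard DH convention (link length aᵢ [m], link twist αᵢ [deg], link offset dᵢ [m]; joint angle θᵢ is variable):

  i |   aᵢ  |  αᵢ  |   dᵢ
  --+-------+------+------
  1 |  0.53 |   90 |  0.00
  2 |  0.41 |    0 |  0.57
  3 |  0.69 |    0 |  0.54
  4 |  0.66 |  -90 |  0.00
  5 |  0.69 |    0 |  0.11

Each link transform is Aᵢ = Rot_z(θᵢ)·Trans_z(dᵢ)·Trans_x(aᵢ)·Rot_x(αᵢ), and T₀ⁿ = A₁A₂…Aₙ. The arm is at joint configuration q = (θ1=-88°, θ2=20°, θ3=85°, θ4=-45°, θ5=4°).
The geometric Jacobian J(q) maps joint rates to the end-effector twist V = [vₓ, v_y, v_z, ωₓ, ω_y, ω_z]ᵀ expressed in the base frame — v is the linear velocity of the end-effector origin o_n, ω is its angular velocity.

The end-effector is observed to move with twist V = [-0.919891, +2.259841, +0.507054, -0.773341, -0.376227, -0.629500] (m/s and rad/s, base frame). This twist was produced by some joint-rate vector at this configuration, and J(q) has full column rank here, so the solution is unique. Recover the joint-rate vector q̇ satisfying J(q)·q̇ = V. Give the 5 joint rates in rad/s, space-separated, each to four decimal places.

o_n = [-1.0153, -1.3518, 2.0294]
J₁: ẑ×o_n = [1.3518, -1.0153, 0.0000], ω = ẑ
J2: z=[-0.9994, -0.0349, 0.0000] o=[0.0185, -0.5297, 0.0000] → [-0.0708, 2.0282, 0.7856, -0.9994, -0.0349, 0.0000]
J3: z=[-0.9994, -0.0349, 0.0000] o=[-0.5377, -0.9346, 0.1402] → [-0.0659, 1.8880, 0.4003, -0.9994, -0.0349, 0.0000]
J4: z=[-0.9994, -0.0349, 0.0000] o=[-1.0836, -0.7750, 0.8067] → [-0.0427, 1.2219, 0.5789, -0.9994, -0.0349, 0.0000]
J5: z=[-0.0302, 0.8655, 0.5000] o=[-1.0721, -1.1048, 1.3783] → [0.6871, 0.0481, -0.0417, -0.0302, 0.8655, 0.5000]
q̇ = J⁺·V = [-0.4280, 0.6440, 0.5480, -0.4060, -0.4030]

-0.4280 0.6440 0.5480 -0.4060 -0.4030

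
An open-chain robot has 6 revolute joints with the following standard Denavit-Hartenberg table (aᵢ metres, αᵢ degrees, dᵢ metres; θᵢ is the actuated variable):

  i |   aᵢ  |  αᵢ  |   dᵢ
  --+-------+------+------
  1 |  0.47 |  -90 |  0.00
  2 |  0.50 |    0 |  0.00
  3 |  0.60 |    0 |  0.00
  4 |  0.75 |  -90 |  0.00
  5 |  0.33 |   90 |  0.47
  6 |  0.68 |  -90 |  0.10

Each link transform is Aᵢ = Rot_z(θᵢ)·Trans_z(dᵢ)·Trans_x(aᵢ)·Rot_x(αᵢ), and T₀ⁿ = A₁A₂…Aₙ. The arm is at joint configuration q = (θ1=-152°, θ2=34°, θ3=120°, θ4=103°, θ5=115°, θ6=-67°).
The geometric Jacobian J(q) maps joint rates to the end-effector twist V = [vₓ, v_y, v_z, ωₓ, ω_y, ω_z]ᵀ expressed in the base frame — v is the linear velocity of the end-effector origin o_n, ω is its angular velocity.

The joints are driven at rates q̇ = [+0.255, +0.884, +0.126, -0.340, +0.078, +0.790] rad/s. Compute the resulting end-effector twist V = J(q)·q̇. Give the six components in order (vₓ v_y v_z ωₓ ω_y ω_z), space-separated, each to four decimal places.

-0.4253 0.2496 0.1681 0.2329 -0.2569 0.9702

o_n = [-0.3270, 0.4854, -0.0039]
J₁: ẑ×o_n = [-0.4854, -0.3270, 0.0000], ω = ẑ
J2: z=[0.4695, -0.8829, 0.0000] o=[-0.4150, -0.2207, 0.0000] → [0.0035, 0.0018, 0.4092, 0.4695, -0.8829, 0.0000]
J3: z=[0.4695, -0.8829, 0.0000] o=[-0.7810, -0.4153, -0.2796] → [-0.2434, -0.1294, 0.8237, 0.4695, -0.8829, 0.0000]
J4: z=[0.4695, -0.8829, 0.0000] o=[-0.3048, -0.1621, -0.5426] → [-0.4756, -0.2529, 0.2844, 0.4695, -0.8829, 0.0000]
J5: z=[-0.8603, -0.4574, 0.2250] o=[-0.1559, -0.0829, 0.1882] → [-0.0400, -0.2037, -0.5672, -0.8603, -0.4574, 0.2250]
J6: z=[-0.0184, 0.4689, 0.8831] o=[-0.7283, -0.0485, 0.1580] → [-0.5475, 0.3514, -0.1980, -0.0184, 0.4689, 0.8831]
V = J·q̇ = [-0.4253, 0.2496, 0.1681, 0.2329, -0.2569, 0.9702]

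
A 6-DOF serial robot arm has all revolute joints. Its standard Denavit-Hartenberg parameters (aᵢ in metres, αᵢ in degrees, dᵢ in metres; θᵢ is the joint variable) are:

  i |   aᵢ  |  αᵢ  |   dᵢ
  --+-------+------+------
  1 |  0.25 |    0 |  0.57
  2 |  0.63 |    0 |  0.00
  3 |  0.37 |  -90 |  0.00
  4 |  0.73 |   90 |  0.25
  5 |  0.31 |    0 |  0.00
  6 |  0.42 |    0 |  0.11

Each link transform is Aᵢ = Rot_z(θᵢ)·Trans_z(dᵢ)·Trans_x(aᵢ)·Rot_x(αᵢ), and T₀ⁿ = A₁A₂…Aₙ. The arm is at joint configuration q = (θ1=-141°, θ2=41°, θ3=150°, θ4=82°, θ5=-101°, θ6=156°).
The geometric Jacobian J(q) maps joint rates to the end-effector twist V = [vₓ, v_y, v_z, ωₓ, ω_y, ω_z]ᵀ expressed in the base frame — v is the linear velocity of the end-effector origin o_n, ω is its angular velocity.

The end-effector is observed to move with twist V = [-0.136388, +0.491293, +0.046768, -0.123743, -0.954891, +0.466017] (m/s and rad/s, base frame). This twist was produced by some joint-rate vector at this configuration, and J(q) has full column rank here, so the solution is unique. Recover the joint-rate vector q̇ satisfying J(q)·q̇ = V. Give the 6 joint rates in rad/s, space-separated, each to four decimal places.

-0.6130 0.4740 0.7190 -0.5190 -0.6750 -0.1440

o_n = [-0.1362, -0.1274, -0.3176]
J₁: ẑ×o_n = [0.1274, -0.1362, 0.0000], ω = ẑ
J2: z=[0.0000, 0.0000, 1.0000] o=[-0.1943, -0.1573, 0.5700] → [-0.0299, 0.0581, 0.0000, 0.0000, 0.0000, 1.0000]
J3: z=[0.0000, 0.0000, 1.0000] o=[-0.3037, -0.7778, 0.5700] → [-0.6503, 0.1675, 0.0000, 0.0000, 0.0000, 1.0000]
J4: z=[-0.7660, 0.6428, 0.0000] o=[-0.0659, -0.4943, 0.5700] → [-0.5705, -0.6799, -0.2358, -0.7660, 0.6428, 0.0000]
J5: z=[0.6365, 0.7586, 0.1392] o=[-0.1921, -0.2558, -0.1529] → [-0.1428, 0.1126, 0.0394, 0.6365, 0.7586, 0.1392]
J6: z=[0.6365, 0.7586, 0.1392] o=[0.0358, -0.4577, -0.0943] → [-0.2153, 0.1182, 0.3407, 0.6365, 0.7586, 0.1392]
q̇ = J⁺·V = [-0.6130, 0.4740, 0.7190, -0.5190, -0.6750, -0.1440]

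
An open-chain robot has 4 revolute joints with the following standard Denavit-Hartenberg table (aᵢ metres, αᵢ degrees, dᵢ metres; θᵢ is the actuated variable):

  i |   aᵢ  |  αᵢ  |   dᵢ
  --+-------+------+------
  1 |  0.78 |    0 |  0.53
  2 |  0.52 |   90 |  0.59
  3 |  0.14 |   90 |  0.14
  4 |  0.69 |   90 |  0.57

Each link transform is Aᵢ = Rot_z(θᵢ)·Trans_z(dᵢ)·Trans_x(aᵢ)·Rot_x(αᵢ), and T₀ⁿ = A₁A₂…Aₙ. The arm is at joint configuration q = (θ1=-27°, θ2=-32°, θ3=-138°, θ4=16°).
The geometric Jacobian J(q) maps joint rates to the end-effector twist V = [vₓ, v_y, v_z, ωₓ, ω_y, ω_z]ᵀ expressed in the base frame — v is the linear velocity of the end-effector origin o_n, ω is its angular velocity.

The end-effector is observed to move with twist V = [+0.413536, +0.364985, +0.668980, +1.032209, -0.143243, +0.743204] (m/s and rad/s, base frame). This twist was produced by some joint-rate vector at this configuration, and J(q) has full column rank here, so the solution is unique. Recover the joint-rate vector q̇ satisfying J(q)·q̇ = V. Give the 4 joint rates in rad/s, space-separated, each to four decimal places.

0.8580 0.6120 -0.8110 -0.9780

o_n = [0.1759, -0.1313, 1.0061]
J₁: ẑ×o_n = [0.1313, 0.1759, -0.0000], ω = ẑ
J2: z=[0.0000, 0.0000, 1.0000] o=[0.6950, -0.3541, 0.5300] → [-0.2228, -0.5191, 0.0000, 0.0000, 0.0000, 1.0000]
J3: z=[-0.8572, -0.5150, 0.0000] o=[0.9628, -0.7998, 1.1200] → [0.0587, -0.0976, -0.9784, -0.8572, -0.5150, 0.0000]
J4: z=[-0.3446, 0.5736, 0.7431] o=[0.7892, -0.7828, 1.0263] → [-0.4957, -0.4628, 0.1273, -0.3446, 0.5736, 0.7431]
q̇ = J⁺·V = [0.8580, 0.6120, -0.8110, -0.9780]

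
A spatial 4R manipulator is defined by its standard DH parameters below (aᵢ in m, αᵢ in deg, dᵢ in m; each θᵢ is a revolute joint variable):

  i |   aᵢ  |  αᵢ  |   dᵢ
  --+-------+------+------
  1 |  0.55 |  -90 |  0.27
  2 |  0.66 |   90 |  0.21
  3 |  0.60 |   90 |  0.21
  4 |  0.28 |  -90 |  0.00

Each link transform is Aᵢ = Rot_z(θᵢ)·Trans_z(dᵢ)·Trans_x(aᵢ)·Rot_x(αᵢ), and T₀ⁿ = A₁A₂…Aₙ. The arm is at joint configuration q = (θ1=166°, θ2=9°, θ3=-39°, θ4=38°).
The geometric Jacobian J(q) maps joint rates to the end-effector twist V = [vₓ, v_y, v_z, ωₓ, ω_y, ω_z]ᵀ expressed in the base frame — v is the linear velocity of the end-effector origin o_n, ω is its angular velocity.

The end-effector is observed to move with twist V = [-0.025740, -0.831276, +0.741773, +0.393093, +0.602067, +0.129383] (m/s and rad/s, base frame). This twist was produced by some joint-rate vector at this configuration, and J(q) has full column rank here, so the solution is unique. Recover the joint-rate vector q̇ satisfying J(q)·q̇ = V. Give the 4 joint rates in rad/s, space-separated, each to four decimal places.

o_n = [-1.7613, 0.7550, 0.4447]
J₁: ẑ×o_n = [-0.7550, -1.7613, 0.0000], ω = ẑ
J2: z=[-0.2419, -0.9703, 0.0000] o=[-0.5337, 0.1331, 0.2700] → [-0.1695, 0.0423, -1.3416, -0.2419, -0.9703, 0.0000]
J3: z=[-0.1518, 0.0378, 0.9877] o=[-1.2170, 0.0870, 0.1668] → [-0.6492, -0.4954, -0.0808, -0.1518, 0.0378, 0.9877]
J4: z=[0.7911, 0.6037, 0.0984] o=[-1.6044, 0.5727, 0.3012] → [0.0687, -0.1289, 0.2389, 0.7911, 0.6037, 0.0984]
q̇ = J⁺·V = [0.5760, -0.4780, -0.4780, 0.2590]

0.5760 -0.4780 -0.4780 0.2590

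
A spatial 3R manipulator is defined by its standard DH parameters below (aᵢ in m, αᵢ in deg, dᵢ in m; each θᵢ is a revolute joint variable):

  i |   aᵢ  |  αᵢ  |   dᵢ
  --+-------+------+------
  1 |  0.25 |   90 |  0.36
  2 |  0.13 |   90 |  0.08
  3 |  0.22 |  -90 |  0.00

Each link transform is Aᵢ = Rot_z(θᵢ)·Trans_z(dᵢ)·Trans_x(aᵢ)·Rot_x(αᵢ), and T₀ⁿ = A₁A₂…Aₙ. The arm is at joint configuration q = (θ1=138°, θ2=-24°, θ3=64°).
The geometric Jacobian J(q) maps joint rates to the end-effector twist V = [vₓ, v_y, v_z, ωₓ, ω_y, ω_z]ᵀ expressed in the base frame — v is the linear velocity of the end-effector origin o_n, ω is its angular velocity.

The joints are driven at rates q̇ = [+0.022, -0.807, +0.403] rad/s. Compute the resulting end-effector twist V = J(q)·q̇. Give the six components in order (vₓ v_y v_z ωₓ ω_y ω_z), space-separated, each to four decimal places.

o_n = [-0.1537, 0.5121, 0.2679]
J₁: ẑ×o_n = [-0.5121, -0.1537, 0.0000], ω = ẑ
J2: z=[0.6691, 0.7431, 0.0000] o=[-0.1858, 0.1673, 0.3600] → [-0.0684, 0.0616, 0.2069, 0.6691, 0.7431, 0.0000]
J3: z=[0.3023, -0.2722, -0.9135] o=[-0.2205, 0.3062, 0.3071] → [0.1988, -0.0492, 0.0804, 0.3023, -0.2722, -0.9135]
V = J·q̇ = [0.1241, -0.0729, -0.1345, -0.4182, -0.7094, -0.3462]

0.1241 -0.0729 -0.1345 -0.4182 -0.7094 -0.3462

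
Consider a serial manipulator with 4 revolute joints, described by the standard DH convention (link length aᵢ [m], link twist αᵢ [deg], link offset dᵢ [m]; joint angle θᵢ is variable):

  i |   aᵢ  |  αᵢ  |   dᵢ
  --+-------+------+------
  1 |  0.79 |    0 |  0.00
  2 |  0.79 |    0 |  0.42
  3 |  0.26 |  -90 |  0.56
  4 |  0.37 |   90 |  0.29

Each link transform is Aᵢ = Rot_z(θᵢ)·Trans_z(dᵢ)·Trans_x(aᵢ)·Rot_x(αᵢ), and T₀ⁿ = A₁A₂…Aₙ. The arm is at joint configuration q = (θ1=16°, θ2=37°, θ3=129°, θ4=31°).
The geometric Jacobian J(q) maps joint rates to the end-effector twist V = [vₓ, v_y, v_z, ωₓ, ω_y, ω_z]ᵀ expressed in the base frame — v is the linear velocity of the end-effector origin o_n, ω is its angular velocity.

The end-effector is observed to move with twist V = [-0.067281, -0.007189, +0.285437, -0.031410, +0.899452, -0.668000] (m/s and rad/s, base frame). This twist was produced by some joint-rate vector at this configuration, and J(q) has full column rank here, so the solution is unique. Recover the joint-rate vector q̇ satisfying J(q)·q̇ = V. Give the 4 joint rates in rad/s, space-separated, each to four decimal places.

-0.2440 -0.1650 -0.2590 -0.9000

o_n = [0.6682, 0.5387, 0.7894]
J₁: ẑ×o_n = [-0.5387, 0.6682, 0.0000], ω = ẑ
J2: z=[0.0000, 0.0000, 1.0000] o=[0.7594, 0.2178, 0.0000] → [-0.3210, -0.0912, 0.0000, 0.0000, 0.0000, 1.0000]
J3: z=[0.0000, 0.0000, 1.0000] o=[1.2348, 0.8487, 0.4200] → [0.3100, -0.5667, 0.0000, 0.0000, 0.0000, 1.0000]
J4: z=[0.0349, -0.9994, 0.0000] o=[0.9750, 0.8396, 0.9800] → [0.1904, 0.0067, -0.3172, 0.0349, -0.9994, 0.0000]
q̇ = J⁺·V = [-0.2440, -0.1650, -0.2590, -0.9000]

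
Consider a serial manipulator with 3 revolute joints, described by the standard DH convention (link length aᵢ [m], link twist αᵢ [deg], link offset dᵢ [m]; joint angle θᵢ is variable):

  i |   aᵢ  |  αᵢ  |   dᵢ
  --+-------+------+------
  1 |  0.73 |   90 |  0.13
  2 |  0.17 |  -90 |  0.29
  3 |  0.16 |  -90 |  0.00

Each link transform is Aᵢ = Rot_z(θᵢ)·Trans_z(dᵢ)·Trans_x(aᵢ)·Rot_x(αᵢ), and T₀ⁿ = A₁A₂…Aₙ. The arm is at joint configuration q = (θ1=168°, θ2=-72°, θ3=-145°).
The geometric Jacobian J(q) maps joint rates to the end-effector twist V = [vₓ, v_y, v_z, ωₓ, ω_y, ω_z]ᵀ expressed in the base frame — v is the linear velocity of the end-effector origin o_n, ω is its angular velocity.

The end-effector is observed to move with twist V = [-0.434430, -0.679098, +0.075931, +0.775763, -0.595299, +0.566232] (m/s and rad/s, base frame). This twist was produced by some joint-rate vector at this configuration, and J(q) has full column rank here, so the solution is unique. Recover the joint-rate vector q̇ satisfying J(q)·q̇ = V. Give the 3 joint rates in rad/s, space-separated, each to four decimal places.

0.8530 -0.4210 -0.9280

o_n = [-0.6464, 0.5277, 0.0930]
J₁: ẑ×o_n = [-0.5277, -0.6464, 0.0000], ω = ẑ
J2: z=[0.2079, 0.9781, 0.0000] o=[-0.7140, 0.1518, 0.1300] → [-0.0362, 0.0077, 0.0120, 0.2079, 0.9781, 0.0000]
J3: z=[-0.9303, 0.1977, 0.3090] o=[-0.7051, 0.4464, -0.0317] → [-0.0005, 0.1341, -0.0873, -0.9303, 0.1977, 0.3090]
q̇ = J⁺·V = [0.8530, -0.4210, -0.9280]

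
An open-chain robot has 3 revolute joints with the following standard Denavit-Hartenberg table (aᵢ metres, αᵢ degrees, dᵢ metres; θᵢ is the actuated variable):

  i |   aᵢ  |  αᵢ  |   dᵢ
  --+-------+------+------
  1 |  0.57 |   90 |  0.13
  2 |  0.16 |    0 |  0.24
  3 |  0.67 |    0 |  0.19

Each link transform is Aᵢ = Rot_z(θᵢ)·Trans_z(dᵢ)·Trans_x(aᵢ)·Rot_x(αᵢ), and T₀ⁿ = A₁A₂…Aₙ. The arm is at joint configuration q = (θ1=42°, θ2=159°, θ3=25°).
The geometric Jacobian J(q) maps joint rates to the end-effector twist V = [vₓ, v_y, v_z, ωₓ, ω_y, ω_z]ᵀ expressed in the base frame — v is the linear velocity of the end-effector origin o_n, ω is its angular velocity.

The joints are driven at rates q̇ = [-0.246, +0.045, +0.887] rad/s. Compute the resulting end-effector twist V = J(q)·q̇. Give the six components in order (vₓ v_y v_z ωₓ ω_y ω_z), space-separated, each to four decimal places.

-0.0889 0.0019 -0.6296 0.6236 -0.6926 -0.2460

o_n = [0.1036, -0.4853, 0.1406]
J₁: ẑ×o_n = [0.4853, 0.1036, -0.0000], ω = ẑ
J2: z=[0.6691, -0.7431, 0.0000] o=[0.4236, 0.3814, 0.1300] → [-0.0079, -0.0071, -0.8177, 0.6691, -0.7431, 0.0000]
J3: z=[0.6691, -0.7431, 0.0000] o=[0.4732, 0.1031, 0.1873] → [0.0347, 0.0313, -0.6684, 0.6691, -0.7431, 0.0000]
V = J·q̇ = [-0.0889, 0.0019, -0.6296, 0.6236, -0.6926, -0.2460]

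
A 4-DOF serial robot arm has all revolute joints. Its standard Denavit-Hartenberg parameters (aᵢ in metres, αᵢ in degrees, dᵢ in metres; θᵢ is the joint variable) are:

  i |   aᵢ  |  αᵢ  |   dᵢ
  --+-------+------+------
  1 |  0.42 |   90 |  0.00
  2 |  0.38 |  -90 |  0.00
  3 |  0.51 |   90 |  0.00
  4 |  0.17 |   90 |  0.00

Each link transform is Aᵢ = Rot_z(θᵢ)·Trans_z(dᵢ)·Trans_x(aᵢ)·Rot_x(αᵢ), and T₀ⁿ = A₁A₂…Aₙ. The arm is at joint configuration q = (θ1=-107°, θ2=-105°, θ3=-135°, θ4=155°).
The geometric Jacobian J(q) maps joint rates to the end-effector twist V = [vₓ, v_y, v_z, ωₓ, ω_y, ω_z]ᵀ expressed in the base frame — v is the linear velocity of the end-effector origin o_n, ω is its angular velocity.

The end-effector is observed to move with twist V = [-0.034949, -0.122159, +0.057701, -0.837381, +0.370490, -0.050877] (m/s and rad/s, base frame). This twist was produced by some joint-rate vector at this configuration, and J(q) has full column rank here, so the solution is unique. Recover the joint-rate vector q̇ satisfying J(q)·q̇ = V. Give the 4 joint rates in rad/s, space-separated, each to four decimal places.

o_n = [-0.3741, -0.3627, -0.1425]
J₁: ẑ×o_n = [0.3627, -0.3741, 0.0000], ω = ẑ
J2: z=[-0.9563, 0.2924, 0.0000] o=[-0.1228, -0.4016, 0.0000] → [-0.0417, -0.1363, 0.0362, -0.9563, 0.2924, 0.0000]
J3: z=[-0.2824, -0.9237, -0.2588] o=[-0.0940, -0.3076, -0.3671] → [-0.2216, 0.1359, -0.2431, -0.2824, -0.9237, -0.2588]
J4: z=[0.6227, -0.3818, 0.6830] o=[-0.4662, -0.2914, -0.0187] → [0.0959, 0.1400, -0.0092, 0.6227, -0.3818, 0.6830]
q̇ = J⁺·V = [-0.0480, 0.8780, -0.1050, -0.0440]

-0.0480 0.8780 -0.1050 -0.0440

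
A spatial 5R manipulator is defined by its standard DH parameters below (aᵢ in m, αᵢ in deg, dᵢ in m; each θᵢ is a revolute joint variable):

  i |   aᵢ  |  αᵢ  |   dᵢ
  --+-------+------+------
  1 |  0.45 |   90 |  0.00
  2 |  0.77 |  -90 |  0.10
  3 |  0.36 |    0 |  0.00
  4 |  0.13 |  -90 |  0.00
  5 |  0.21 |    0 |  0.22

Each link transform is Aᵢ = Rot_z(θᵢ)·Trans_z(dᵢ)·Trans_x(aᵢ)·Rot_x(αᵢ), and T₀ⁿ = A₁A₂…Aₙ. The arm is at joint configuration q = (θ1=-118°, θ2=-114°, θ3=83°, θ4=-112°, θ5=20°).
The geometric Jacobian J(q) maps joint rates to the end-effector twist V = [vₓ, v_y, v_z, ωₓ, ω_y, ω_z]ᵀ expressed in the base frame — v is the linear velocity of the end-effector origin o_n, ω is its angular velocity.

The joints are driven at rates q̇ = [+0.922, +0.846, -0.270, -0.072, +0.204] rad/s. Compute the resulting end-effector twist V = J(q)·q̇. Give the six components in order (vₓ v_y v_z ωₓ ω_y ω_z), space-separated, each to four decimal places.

o_n = [0.3070, -0.0426, -1.0733]
J₁: ẑ×o_n = [0.0426, 0.3070, -0.0000], ω = ẑ
J2: z=[-0.8829, 0.4695, 0.0000] o=[-0.2113, -0.3973, 0.0000] → [-0.5039, -0.9476, -0.5565, -0.8829, 0.4695, 0.0000]
J3: z=[-0.4289, -0.8066, -0.4067] o=[-0.1525, -0.0739, -0.7034] → [0.3110, -0.3455, 0.3572, -0.4289, -0.8066, -0.4067]
J4: z=[-0.4289, -0.8066, -0.4067] o=[0.1713, -0.2258, -0.7435] → [0.3405, -0.1966, 0.0308, -0.4289, -0.8066, -0.4067]
J5: z=[0.8648, -0.2365, -0.4429] o=[0.1374, -0.1554, -0.8474] → [0.1034, 0.1203, 0.1377, 0.8648, -0.2365, -0.4429]
V = J·q̇ = [-0.4744, -0.3867, -0.5414, -0.4239, 0.6248, 0.9708]

-0.4744 -0.3867 -0.5414 -0.4239 0.6248 0.9708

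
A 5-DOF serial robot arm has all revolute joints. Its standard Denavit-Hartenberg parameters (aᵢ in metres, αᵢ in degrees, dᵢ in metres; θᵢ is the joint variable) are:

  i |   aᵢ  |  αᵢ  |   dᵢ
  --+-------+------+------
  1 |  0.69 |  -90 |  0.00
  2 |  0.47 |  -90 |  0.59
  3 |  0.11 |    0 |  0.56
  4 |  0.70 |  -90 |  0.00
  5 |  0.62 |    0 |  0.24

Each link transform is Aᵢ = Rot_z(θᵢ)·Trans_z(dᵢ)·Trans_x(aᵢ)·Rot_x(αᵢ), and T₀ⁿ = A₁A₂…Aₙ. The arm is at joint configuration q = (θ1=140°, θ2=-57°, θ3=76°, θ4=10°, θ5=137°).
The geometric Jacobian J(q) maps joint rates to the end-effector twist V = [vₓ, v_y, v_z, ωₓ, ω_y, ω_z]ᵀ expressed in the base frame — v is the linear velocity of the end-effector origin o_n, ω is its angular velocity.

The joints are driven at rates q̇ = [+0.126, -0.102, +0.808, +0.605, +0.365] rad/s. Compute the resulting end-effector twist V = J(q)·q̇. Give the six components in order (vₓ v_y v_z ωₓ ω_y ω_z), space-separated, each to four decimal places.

o_n = [-0.8730, 0.4446, 0.1554]
J₁: ẑ×o_n = [-0.4446, -0.8730, 0.0000], ω = ẑ
J2: z=[-0.6428, -0.7660, 0.0000] o=[-0.5286, 0.4435, 0.0000] → [-0.1191, 0.0999, -0.2645, -0.6428, -0.7660, 0.0000]
J3: z=[-0.6425, 0.5391, -0.5446] o=[-1.1039, 0.1561, 0.3942] → [0.0284, -0.2792, -0.3098, -0.6425, 0.5391, -0.5446]
J4: z=[-0.6425, 0.5391, -0.5446] o=[-1.4062, 0.5491, 0.1115] → [-0.0332, -0.2622, -0.2203, -0.6425, 0.5391, -0.5446]
J5: z=[0.4610, -0.2958, -0.8366] o=[-0.9777, 1.1011, 0.1524] → [-0.5501, -0.0890, -0.2717, 0.4610, -0.2958, -0.8366]
V = J·q̇ = [-0.2418, -0.5369, -0.4558, -0.6740, 0.7319, -0.9489]

-0.2418 -0.5369 -0.4558 -0.6740 0.7319 -0.9489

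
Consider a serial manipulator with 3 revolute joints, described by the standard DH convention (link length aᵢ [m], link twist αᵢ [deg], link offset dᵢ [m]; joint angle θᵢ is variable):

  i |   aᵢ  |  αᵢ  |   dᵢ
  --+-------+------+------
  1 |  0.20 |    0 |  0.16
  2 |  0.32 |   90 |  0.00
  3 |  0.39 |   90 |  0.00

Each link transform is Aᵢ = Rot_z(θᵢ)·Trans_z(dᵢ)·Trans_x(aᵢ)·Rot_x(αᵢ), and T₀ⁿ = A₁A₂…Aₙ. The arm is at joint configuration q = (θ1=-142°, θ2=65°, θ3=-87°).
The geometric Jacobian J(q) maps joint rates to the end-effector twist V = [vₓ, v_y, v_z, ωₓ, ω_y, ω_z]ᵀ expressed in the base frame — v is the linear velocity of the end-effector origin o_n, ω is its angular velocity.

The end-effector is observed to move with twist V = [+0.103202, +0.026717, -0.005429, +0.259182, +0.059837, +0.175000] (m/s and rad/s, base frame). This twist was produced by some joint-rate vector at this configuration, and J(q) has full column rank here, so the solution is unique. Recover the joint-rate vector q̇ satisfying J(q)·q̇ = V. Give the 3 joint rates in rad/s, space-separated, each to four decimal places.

o_n = [-0.0810, -0.4548, -0.2295]
J₁: ẑ×o_n = [0.4548, -0.0810, 0.0000], ω = ẑ
J2: z=[0.0000, 0.0000, 1.0000] o=[-0.1576, -0.1231, 0.1600] → [0.3317, 0.0766, -0.0000, 0.0000, 0.0000, 1.0000]
J3: z=[-0.9744, -0.2250, 0.0000] o=[-0.0856, -0.4349, 0.1600] → [0.0876, -0.3795, 0.0204, -0.9744, -0.2250, 0.0000]
q̇ = J⁺·V = [0.5560, -0.3810, -0.2660]

0.5560 -0.3810 -0.2660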